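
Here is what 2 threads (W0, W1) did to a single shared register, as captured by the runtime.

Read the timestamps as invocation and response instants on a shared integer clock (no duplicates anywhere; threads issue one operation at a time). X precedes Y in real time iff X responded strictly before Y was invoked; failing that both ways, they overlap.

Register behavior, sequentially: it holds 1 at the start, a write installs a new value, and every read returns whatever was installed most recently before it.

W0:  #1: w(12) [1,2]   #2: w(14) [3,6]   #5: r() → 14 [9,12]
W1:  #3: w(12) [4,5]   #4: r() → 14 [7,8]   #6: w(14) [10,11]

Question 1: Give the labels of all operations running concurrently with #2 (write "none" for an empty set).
Answer: #3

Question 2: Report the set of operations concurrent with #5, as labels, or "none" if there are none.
Answer: #6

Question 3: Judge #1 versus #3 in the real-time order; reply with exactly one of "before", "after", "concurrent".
Answer: before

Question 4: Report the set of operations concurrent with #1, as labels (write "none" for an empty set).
Answer: none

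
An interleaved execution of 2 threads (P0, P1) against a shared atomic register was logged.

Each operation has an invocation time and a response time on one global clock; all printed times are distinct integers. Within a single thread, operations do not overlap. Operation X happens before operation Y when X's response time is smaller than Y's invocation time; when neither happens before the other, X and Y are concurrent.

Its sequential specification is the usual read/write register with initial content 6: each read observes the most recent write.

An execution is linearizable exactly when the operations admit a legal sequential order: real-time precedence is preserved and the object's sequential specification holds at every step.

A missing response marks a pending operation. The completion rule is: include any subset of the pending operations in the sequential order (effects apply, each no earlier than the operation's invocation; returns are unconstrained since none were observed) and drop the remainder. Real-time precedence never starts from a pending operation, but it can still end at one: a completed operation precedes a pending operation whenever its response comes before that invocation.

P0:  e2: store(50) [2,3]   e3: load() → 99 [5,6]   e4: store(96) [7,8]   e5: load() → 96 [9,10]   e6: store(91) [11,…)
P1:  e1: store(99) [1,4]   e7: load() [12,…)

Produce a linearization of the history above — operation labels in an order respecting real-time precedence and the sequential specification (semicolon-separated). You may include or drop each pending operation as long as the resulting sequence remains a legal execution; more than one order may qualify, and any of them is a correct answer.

after step 1 (e2 store(50)): value 50
after step 2 (e1 store(99)): value 99
after step 3 (e3 load() → 99): value 99
after step 4 (e4 store(96)): value 96
after step 5 (e5 load() → 96): value 96

e2; e1; e3; e4; e5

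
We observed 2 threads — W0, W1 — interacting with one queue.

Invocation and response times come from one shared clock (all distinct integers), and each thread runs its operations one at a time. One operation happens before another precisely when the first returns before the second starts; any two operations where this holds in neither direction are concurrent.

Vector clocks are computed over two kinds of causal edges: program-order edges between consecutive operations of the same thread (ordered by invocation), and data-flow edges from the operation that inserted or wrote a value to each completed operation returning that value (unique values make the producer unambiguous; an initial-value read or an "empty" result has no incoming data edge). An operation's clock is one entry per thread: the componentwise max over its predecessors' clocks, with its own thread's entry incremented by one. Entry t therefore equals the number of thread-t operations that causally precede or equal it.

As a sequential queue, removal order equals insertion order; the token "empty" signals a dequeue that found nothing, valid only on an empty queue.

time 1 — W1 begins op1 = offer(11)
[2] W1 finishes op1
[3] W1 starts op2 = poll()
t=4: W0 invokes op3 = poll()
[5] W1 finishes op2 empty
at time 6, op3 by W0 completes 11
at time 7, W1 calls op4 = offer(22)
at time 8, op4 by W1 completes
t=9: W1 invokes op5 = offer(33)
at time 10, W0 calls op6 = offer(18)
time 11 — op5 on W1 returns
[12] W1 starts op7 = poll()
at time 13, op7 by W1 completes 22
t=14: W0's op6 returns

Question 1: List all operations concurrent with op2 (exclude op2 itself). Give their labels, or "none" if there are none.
op2 spans [3,5]; an op avoiding the whole window 3..5 is ordered, any other is concurrent
op1 [1,2]: before
op3 [4,6]: concurrent
op4 [7,8]: after
op5 [9,11]: after
op6 [10,14]: after
op7 [12,13]: after

op3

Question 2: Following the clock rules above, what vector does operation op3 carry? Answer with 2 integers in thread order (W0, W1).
VC(op1, invoked at 1): no causal predecessors; +1 on W1 → (0, 1)
from VC(op1)=(0, 1), op2 (invoked 3) maxes components and bumps W1 → (0, 2)
from VC(op1)=(0, 1), op3 (invoked 4) maxes components and bumps W0 → (1, 1)
from VC(op2)=(0, 2), op4 (invoked 7) maxes components and bumps W1 → (0, 3)
from VC(op3)=(1, 1), op6 (invoked 10) maxes components and bumps W0 → (2, 1)
from VC(op4)=(0, 3), op5 (invoked 9) maxes components and bumps W1 → (0, 4)
from VC(op4)=(0, 3), VC(op5)=(0, 4), op7 (invoked 12) maxes components and bumps W1 → (0, 5)
target: VC(op3) = (1, 1)

(1, 1)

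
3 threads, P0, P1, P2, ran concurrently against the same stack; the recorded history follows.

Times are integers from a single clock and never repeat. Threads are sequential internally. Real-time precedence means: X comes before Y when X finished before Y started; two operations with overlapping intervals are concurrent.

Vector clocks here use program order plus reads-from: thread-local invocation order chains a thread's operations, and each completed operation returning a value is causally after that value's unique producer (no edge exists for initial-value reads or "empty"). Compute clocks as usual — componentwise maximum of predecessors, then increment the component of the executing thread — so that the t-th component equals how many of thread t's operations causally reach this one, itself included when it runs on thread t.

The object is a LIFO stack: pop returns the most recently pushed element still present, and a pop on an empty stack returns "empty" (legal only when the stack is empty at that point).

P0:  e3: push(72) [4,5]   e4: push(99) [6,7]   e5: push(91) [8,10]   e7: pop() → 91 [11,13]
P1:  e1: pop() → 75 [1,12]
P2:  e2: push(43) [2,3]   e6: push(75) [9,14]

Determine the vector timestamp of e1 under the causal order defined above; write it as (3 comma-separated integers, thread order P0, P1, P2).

e2, invoked 2, has no incoming edges; only P2's bump applies → (0, 0, 1)
e3, invoked 4, has no incoming edges; only P0's bump applies → (1, 0, 0)
e6, invoked 9, takes VC(e2)=(0, 0, 1) under max, adds 1 for P2 → (0, 0, 2)
e4, invoked 6, takes VC(e3)=(1, 0, 0) under max, adds 1 for P0 → (2, 0, 0)
e1, invoked 1, takes VC(e6)=(0, 0, 2) under max, adds 1 for P1 → (0, 1, 2)
e5, invoked 8, takes VC(e4)=(2, 0, 0) under max, adds 1 for P0 → (3, 0, 0)
e7, invoked 11, takes VC(e5)=(3, 0, 0) under max, adds 1 for P0 → (4, 0, 0)
target: VC(e1) = (0, 1, 2)

(0, 1, 2)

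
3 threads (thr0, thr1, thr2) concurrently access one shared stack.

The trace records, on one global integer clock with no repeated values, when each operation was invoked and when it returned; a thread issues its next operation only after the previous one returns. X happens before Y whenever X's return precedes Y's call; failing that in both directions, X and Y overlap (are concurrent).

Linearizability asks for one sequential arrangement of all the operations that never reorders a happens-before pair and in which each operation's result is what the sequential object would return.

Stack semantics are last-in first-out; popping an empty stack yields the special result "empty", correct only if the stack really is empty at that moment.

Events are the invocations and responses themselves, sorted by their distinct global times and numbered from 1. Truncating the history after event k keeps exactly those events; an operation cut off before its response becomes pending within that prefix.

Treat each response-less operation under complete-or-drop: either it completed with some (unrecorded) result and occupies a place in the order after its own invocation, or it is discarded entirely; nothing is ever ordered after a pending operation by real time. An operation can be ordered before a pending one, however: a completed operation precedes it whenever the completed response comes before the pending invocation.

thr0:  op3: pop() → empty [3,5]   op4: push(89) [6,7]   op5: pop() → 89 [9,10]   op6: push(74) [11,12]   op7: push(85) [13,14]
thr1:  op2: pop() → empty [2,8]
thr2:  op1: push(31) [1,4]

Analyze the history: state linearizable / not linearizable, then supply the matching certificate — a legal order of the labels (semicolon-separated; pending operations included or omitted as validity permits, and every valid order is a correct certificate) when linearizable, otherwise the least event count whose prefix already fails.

linearizable — witness: op2; op3; op1; op4; op5; op6; op7

1. op2 pop() → empty, leaving stack <>
2. op3 pop() → empty, leaving stack <>
3. op1 push(31), leaving stack <31>
4. op4 push(89), leaving stack <31,89>
5. op5 pop() → 89, leaving stack <31>
6. op6 push(74), leaving stack <31,74>
7. op7 push(85), leaving stack <31,74,85>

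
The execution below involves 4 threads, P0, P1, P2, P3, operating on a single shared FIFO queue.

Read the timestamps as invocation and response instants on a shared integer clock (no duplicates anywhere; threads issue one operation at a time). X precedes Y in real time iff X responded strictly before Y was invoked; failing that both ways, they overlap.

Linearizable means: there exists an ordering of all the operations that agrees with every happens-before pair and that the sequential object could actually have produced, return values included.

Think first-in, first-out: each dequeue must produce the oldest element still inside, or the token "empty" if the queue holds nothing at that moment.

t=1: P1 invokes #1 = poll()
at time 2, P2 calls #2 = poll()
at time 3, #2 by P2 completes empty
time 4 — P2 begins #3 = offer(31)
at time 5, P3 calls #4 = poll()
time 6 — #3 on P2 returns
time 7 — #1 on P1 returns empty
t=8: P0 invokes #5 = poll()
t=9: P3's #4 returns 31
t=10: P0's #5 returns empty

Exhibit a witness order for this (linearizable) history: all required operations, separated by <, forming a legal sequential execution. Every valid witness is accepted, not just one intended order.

#1 < #2 < #3 < #4 < #5

after step 1 (#1 poll() → empty): queue <>
after step 2 (#2 poll() → empty): queue <>
after step 3 (#3 offer(31)): queue <31>
after step 4 (#4 poll() → 31): queue <>
after step 5 (#5 poll() → empty): queue <>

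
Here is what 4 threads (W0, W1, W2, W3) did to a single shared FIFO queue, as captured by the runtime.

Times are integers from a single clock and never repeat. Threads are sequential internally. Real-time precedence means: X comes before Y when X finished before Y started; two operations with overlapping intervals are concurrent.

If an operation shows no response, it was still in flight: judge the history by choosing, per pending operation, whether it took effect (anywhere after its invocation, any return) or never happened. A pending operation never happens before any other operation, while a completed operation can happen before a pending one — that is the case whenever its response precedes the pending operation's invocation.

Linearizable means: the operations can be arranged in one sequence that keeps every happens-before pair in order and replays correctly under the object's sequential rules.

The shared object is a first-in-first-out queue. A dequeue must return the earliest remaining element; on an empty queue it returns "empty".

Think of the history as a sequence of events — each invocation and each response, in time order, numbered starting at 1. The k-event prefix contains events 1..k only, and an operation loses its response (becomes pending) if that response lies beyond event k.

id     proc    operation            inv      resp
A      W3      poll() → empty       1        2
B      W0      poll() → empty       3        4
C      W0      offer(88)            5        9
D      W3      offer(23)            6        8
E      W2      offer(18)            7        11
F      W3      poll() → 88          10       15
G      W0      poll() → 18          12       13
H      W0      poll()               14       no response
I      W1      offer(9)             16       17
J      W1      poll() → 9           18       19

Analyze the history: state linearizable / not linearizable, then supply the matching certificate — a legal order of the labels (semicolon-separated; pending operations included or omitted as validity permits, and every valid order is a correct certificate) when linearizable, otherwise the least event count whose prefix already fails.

step 1: A poll() → empty — queue <>
step 2: B poll() → empty — queue <>
step 3: C offer(88) — queue <88>
step 4: E offer(18) — queue <88,18>
step 5: D offer(23) — queue <88,18,23>
step 6: F poll() → 88 — queue <18,23>
step 7: G poll() → 18 — queue <23>
step 8: H poll() (pending, included) — queue <>
step 9: I offer(9) — queue <9>
step 10: J poll() → 9 — queue <>

linearizable — witness: A; B; C; E; D; F; G; H; I; J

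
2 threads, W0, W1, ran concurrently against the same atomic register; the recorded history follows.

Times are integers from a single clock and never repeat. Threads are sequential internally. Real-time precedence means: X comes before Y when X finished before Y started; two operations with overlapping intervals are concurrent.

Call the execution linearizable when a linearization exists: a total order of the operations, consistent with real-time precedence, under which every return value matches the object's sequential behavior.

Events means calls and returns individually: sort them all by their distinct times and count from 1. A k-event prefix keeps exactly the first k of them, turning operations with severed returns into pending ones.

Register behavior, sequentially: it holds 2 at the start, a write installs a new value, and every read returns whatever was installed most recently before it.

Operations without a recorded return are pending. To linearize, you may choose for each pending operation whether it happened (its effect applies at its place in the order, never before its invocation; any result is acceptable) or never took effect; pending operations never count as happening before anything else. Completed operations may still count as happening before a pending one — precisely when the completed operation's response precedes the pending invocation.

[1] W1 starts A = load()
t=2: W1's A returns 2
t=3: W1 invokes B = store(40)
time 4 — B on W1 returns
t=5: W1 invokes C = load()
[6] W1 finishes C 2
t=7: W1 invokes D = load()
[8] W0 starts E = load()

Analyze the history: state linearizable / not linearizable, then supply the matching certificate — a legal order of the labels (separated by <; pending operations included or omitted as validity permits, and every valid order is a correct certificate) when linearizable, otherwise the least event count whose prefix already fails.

events 1..5 are fine; event 6 — the response of C at time 6 — makes the prefix non-linearizable
exactly one order of the 3 completed ops respects real time; the atomic register replay fails
sample order A, B, C stalls at step 3 — C load() → 2 has no legal effect

not linearizable — minimal violating prefix: 6 events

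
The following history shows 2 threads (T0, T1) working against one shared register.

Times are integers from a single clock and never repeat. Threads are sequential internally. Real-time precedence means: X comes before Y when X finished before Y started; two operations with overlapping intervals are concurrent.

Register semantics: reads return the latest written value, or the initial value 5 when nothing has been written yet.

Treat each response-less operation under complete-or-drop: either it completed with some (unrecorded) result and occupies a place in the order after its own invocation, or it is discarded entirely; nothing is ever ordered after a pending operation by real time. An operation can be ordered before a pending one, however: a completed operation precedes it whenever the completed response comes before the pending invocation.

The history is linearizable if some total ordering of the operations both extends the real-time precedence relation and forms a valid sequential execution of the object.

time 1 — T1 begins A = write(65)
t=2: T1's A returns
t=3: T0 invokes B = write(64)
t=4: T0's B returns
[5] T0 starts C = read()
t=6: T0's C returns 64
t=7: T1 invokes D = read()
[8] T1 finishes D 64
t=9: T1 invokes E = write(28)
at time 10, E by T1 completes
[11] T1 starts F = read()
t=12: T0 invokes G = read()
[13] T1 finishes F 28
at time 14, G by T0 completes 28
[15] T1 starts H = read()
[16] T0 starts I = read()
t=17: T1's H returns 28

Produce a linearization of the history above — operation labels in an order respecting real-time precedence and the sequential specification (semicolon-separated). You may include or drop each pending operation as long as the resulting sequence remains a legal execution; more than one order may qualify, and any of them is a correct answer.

A; B; C; D; E; F; G; H

1. A write(65), leaving value 65
2. B write(64), leaving value 64
3. C read() → 64, leaving value 64
4. D read() → 64, leaving value 64
5. E write(28), leaving value 28
6. F read() → 28, leaving value 28
7. G read() → 28, leaving value 28
8. H read() → 28, leaving value 28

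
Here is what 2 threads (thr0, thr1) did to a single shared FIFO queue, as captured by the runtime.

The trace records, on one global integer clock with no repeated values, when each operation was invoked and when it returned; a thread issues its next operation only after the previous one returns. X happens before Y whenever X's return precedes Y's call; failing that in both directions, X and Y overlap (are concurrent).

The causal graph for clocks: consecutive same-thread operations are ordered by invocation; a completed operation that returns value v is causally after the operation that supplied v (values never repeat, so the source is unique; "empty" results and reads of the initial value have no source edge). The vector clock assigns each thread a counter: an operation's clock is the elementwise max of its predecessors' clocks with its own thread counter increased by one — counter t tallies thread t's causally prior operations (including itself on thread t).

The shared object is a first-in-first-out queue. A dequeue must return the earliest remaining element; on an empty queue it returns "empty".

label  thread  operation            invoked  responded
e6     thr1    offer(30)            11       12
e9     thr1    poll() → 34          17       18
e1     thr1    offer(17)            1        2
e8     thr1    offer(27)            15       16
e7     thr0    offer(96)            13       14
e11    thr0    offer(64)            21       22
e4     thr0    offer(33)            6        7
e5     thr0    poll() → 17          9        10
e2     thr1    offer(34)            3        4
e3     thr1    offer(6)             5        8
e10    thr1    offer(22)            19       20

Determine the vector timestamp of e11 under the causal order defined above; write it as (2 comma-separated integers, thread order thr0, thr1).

VC(e1, invoked at 1): no causal predecessors; +1 on thr1 → (0, 1)
VC(e4, invoked at 6): no causal predecessors; +1 on thr0 → (1, 0)
invoked at 3, e2 merges VC(e1)=(0, 1) and bumps thr1's slot → (0, 2)
invoked at 5, e3 merges VC(e2)=(0, 2) and bumps thr1's slot → (0, 3)
invoked at 9, e5 merges VC(e1)=(0, 1), VC(e4)=(1, 0) and bumps thr0's slot → (2, 1)
invoked at 11, e6 merges VC(e3)=(0, 3) and bumps thr1's slot → (0, 4)
invoked at 13, e7 merges VC(e5)=(2, 1) and bumps thr0's slot → (3, 1)
invoked at 15, e8 merges VC(e6)=(0, 4) and bumps thr1's slot → (0, 5)
invoked at 21, e11 merges VC(e7)=(3, 1) and bumps thr0's slot → (4, 1)
invoked at 17, e9 merges VC(e2)=(0, 2), VC(e8)=(0, 5) and bumps thr1's slot → (0, 6)
invoked at 19, e10 merges VC(e9)=(0, 6) and bumps thr1's slot → (0, 7)
target: VC(e11) = (4, 1)

(4, 1)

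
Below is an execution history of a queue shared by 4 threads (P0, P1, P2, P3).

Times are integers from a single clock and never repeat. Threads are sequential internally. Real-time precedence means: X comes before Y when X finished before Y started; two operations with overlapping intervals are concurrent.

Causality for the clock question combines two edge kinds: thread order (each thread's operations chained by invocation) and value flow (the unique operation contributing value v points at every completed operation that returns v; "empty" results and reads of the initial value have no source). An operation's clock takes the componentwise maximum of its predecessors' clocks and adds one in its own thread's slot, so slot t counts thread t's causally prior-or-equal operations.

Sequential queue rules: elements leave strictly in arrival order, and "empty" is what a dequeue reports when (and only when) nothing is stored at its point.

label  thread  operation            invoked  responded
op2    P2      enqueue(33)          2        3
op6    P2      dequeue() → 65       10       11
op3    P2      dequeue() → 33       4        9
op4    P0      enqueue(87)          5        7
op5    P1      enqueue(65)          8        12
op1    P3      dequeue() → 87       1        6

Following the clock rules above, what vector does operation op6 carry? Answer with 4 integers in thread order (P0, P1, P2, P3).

VC(op2, invoked at 2): no causal predecessors; +1 on P2 → (0, 0, 1, 0)
VC(op5, invoked at 8): no causal predecessors; +1 on P1 → (0, 1, 0, 0)
VC(op4, invoked at 5): no causal predecessors; +1 on P0 → (1, 0, 0, 0)
op3, invoked 4, takes VC(op2)=(0, 0, 1, 0) under max, adds 1 for P2 → (0, 0, 2, 0)
op1, invoked 1, takes VC(op4)=(1, 0, 0, 0) under max, adds 1 for P3 → (1, 0, 0, 1)
op6, invoked 10, takes VC(op3)=(0, 0, 2, 0), VC(op5)=(0, 1, 0, 0) under max, adds 1 for P2 → (0, 1, 3, 0)
target: VC(op6) = (0, 1, 3, 0)

(0, 1, 3, 0)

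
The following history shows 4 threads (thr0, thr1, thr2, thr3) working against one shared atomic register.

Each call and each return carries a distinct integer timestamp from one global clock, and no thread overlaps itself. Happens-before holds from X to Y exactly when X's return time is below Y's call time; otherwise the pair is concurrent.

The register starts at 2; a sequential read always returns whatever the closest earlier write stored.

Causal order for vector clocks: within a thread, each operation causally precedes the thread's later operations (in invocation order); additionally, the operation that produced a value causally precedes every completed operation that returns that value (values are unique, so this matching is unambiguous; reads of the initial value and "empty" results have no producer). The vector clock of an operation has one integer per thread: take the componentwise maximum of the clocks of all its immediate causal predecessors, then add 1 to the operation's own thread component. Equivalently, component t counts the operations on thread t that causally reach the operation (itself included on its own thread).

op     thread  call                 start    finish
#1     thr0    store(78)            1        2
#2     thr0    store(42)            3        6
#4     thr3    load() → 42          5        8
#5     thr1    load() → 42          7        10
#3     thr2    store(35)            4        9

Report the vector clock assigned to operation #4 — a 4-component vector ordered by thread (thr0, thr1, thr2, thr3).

#3, invoked 4, has no incoming edges; only thr2's bump applies → (0, 0, 1, 0)
#1, invoked 1, has no incoming edges; only thr0's bump applies → (1, 0, 0, 0)
from VC(#1)=(1, 0, 0, 0), #2 (invoked 3) maxes components and bumps thr0 → (2, 0, 0, 0)
from VC(#2)=(2, 0, 0, 0), #4 (invoked 5) maxes components and bumps thr3 → (2, 0, 0, 1)
from VC(#2)=(2, 0, 0, 0), #5 (invoked 7) maxes components and bumps thr1 → (2, 1, 0, 0)
target: VC(#4) = (2, 0, 0, 1)

(2, 0, 0, 1)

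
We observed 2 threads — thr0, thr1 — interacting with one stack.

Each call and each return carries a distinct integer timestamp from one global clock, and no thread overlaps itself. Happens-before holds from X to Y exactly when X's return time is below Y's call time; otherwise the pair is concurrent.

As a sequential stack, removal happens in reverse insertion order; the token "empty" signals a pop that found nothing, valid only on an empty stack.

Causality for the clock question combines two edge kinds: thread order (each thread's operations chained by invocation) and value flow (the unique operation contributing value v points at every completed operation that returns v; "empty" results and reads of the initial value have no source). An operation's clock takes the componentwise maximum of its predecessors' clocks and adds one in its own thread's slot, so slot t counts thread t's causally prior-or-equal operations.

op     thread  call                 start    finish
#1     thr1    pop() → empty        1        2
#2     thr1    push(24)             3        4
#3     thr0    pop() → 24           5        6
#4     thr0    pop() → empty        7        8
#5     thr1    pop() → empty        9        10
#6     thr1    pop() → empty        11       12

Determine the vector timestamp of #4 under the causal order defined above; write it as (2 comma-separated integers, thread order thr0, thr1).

(2, 2)

#1 (invocation 1): nothing precedes it; thr1's component alone gives (0, 1)
invoked at 3, #2 merges VC(#1)=(0, 1) and bumps thr1's slot → (0, 2)
invoked at 9, #5 merges VC(#2)=(0, 2) and bumps thr1's slot → (0, 3)
invoked at 5, #3 merges VC(#2)=(0, 2) and bumps thr0's slot → (1, 2)
invoked at 11, #6 merges VC(#5)=(0, 3) and bumps thr1's slot → (0, 4)
invoked at 7, #4 merges VC(#3)=(1, 2) and bumps thr0's slot → (2, 2)
target: VC(#4) = (2, 2)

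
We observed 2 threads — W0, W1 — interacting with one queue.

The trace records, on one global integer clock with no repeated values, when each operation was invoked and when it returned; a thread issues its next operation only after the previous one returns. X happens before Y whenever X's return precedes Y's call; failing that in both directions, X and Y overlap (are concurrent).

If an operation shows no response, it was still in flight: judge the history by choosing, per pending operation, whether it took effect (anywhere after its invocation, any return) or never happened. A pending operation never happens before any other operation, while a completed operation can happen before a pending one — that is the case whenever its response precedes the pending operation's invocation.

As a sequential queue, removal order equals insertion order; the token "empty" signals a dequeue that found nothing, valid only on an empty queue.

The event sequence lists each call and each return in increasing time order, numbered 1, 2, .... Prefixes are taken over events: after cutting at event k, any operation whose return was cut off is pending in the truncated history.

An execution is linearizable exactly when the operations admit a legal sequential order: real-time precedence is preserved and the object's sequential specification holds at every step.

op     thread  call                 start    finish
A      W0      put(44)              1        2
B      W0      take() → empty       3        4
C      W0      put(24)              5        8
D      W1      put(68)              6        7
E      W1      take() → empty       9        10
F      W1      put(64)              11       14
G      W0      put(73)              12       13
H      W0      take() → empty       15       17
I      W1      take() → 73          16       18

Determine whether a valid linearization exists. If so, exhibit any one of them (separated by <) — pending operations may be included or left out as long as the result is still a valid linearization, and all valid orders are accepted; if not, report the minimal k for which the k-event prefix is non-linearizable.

already the first 4 events (up to B's response at time 4) admit no linearization; the first 3 still do
a single order respects real time; the 2 completed queue operations fail replay along it
e.g. A, B: illegal at step 2, since B take() → empty cannot apply there

not linearizable — minimal violating prefix: 4 events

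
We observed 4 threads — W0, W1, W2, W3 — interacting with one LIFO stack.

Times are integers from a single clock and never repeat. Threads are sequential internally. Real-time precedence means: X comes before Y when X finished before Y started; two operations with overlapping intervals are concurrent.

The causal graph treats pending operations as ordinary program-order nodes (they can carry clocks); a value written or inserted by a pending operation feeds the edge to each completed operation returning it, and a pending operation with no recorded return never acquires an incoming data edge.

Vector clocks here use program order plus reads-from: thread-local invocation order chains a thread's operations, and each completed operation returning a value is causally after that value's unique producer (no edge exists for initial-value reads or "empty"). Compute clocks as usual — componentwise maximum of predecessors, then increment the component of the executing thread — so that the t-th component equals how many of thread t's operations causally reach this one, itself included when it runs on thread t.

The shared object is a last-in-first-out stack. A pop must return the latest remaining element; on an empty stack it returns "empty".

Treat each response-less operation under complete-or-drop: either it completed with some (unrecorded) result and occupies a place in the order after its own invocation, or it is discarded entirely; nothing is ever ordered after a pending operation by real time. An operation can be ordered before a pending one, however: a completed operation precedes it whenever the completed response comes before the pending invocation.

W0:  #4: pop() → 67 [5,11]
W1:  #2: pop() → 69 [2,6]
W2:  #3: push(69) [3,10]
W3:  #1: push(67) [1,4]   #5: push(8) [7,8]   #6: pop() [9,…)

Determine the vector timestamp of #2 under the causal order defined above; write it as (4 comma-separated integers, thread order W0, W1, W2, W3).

(0, 1, 1, 0)

root op #1, invoked 1: fresh clock plus W3's own tick → (0, 0, 0, 1)
root op #3, invoked 3: fresh clock plus W2's own tick → (0, 0, 1, 0)
from VC(#1)=(0, 0, 0, 1), #5 (invoked 7) maxes components and bumps W3 → (0, 0, 0, 2)
from VC(#3)=(0, 0, 1, 0), #2 (invoked 2) maxes components and bumps W1 → (0, 1, 1, 0)
from VC(#1)=(0, 0, 0, 1), #4 (invoked 5) maxes components and bumps W0 → (1, 0, 0, 1)
from VC(#5)=(0, 0, 0, 2), #6 (invoked 9) maxes components and bumps W3 → (0, 0, 0, 3)
target: VC(#2) = (0, 1, 1, 0)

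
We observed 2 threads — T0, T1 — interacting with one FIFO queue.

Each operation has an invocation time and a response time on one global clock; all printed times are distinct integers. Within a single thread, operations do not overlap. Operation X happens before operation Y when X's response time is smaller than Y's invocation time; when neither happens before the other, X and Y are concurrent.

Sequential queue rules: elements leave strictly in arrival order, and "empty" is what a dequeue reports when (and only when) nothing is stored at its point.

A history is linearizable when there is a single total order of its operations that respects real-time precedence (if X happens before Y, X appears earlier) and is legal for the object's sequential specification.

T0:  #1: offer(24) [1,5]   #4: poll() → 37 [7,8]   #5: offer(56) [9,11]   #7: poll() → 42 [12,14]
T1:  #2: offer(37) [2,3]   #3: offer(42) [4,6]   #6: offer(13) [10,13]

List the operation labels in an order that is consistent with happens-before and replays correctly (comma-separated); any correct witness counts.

1. #2 offer(37), leaving queue <37>
2. #3 offer(42), leaving queue <37,42>
3. #1 offer(24), leaving queue <37,42,24>
4. #4 poll() → 37, leaving queue <42,24>
5. #5 offer(56), leaving queue <42,24,56>
6. #6 offer(13), leaving queue <42,24,56,13>
7. #7 poll() → 42, leaving queue <24,56,13>

#2, #3, #1, #4, #5, #6, #7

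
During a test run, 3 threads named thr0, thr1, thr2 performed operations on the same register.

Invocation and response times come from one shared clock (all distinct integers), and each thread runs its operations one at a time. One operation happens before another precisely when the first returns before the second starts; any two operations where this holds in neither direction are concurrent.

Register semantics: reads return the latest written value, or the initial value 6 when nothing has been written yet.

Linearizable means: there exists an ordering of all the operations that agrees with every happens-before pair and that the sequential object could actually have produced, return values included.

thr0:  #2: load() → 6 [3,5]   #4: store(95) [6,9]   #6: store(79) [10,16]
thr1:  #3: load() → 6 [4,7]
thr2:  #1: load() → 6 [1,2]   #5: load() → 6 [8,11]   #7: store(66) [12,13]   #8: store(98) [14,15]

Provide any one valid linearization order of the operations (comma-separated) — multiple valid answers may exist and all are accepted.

1. #1 load() → 6, leaving value 6
2. #2 load() → 6, leaving value 6
3. #3 load() → 6, leaving value 6
4. #5 load() → 6, leaving value 6
5. #4 store(95), leaving value 95
6. #6 store(79), leaving value 79
7. #7 store(66), leaving value 66
8. #8 store(98), leaving value 98

#1, #2, #3, #5, #4, #6, #7, #8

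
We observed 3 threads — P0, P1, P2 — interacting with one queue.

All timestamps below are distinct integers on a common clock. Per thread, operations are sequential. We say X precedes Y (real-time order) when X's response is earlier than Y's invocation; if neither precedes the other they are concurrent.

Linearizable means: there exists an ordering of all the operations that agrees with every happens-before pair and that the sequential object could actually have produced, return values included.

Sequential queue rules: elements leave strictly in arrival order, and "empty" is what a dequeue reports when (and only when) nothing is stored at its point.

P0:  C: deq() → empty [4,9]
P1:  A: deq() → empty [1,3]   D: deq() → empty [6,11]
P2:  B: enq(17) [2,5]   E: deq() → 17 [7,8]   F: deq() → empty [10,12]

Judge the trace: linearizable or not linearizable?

witness order: A, B, E, C, D, F
after step 1 (A deq() → empty): queue <>
after step 2 (B enq(17)): queue <17>
after step 3 (E deq() → 17): queue <>
after step 4 (C deq() → empty): queue <>
after step 5 (D deq() → empty): queue <>
after step 6 (F deq() → empty): queue <>

linearizable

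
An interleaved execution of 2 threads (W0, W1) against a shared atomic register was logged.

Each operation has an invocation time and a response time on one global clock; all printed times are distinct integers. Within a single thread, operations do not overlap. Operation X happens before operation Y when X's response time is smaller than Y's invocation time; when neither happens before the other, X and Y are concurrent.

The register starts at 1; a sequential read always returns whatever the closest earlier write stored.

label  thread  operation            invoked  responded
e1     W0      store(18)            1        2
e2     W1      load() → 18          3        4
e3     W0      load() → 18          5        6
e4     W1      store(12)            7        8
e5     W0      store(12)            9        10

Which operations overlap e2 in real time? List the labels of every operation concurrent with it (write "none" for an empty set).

none

e2 spans [3,4]: anything still running between times 3 and 4 counts as concurrent
e1 [1,2]: before
e3 [5,6]: after
e4 [7,8]: after
e5 [9,10]: after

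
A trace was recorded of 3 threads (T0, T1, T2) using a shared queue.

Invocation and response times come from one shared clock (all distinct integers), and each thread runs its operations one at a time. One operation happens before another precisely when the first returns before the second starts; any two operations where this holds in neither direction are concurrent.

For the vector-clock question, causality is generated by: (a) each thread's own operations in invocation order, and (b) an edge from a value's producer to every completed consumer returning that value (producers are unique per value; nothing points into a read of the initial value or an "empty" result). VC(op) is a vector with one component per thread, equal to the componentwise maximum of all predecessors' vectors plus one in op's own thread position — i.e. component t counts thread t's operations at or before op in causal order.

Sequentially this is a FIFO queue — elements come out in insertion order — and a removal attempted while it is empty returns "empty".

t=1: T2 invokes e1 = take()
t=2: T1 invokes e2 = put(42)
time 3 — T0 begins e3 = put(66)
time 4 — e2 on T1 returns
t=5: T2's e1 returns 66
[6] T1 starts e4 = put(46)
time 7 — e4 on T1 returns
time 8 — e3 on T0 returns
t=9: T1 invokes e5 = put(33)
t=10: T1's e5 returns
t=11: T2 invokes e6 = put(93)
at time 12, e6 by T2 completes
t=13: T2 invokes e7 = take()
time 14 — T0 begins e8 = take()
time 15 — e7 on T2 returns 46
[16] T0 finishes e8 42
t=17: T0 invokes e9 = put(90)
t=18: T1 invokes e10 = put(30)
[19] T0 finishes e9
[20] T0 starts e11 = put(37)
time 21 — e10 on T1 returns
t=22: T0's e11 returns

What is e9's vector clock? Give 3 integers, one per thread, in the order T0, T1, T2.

invoked at 2, e2 has no predecessors; its own T1 bump gives (0, 1, 0)
invoked at 3, e3 has no predecessors; its own T0 bump gives (1, 0, 0)
e4 (invocation 6): componentwise max over VC(e2)=(0, 1, 0), +1 at T1, giving (0, 2, 0)
e1 (invocation 1): componentwise max over VC(e3)=(1, 0, 0), +1 at T2, giving (1, 0, 1)
e5 (invocation 9): componentwise max over VC(e4)=(0, 2, 0), +1 at T1, giving (0, 3, 0)
e6 (invocation 11): componentwise max over VC(e1)=(1, 0, 1), +1 at T2, giving (1, 0, 2)
e8 (invocation 14): componentwise max over VC(e2)=(0, 1, 0), VC(e3)=(1, 0, 0), +1 at T0, giving (2, 1, 0)
e10 (invocation 18): componentwise max over VC(e5)=(0, 3, 0), +1 at T1, giving (0, 4, 0)
e9 (invocation 17): componentwise max over VC(e8)=(2, 1, 0), +1 at T0, giving (3, 1, 0)
e11 (invocation 20): componentwise max over VC(e9)=(3, 1, 0), +1 at T0, giving (4, 1, 0)
e7 (invocation 13): componentwise max over VC(e4)=(0, 2, 0), VC(e6)=(1, 0, 2), +1 at T2, giving (1, 2, 3)
target: VC(e9) = (3, 1, 0)

(3, 1, 0)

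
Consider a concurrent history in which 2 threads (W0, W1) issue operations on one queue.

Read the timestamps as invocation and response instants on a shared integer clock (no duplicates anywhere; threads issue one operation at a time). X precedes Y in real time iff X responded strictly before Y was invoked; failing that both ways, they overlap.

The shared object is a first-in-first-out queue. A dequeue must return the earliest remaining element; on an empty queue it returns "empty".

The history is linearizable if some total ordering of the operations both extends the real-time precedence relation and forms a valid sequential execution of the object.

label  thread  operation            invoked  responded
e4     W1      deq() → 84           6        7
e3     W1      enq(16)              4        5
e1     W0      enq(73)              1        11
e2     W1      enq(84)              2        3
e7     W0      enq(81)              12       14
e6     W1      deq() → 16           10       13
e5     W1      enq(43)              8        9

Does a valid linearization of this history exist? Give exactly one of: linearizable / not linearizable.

linearizable

a witness: e2, e3, e1, e4, e5, e6, e7
after step 1 (e2 enq(84)): queue <84>
after step 2 (e3 enq(16)): queue <84,16>
after step 3 (e1 enq(73)): queue <84,16,73>
after step 4 (e4 deq() → 84): queue <16,73>
after step 5 (e5 enq(43)): queue <16,73,43>
after step 6 (e6 deq() → 16): queue <73,43>
after step 7 (e7 enq(81)): queue <73,43,81>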